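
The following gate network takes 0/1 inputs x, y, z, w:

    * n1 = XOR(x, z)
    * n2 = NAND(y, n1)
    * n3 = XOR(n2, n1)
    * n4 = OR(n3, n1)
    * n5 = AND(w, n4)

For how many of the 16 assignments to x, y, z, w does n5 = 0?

n5 = AND(w, n4) must be 0, so at least one of w, n4 is 0.
Enumerating the 16 input combinations, 8 give n5 = 0 and 8 give n5 = 1.

8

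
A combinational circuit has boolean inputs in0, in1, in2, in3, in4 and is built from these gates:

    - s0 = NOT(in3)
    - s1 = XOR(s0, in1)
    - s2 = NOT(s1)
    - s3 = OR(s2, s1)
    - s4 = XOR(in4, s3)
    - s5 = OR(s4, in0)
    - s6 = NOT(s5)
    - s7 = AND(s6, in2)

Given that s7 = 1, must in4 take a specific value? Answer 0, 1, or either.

s7 = AND(s6, in2) must be 1, so both s6 = 1 and in2 = 1.
s6 = NOT(s5) must be 1, so s5 = 0.
s5 = OR(s4, in0) must be 0, so both s4 = 0 and in0 = 0.
Every assignment with s7 = 1 has in4 = 1; there are 4 such assignment(s).
  in0=0, in1=0, in2=1, in3=0, in4=1
  in0=0, in1=0, in2=1, in3=1, in4=1
  in0=0, in1=1, in2=1, in3=0, in4=1
  in0=0, in1=1, in2=1, in3=1, in4=1

1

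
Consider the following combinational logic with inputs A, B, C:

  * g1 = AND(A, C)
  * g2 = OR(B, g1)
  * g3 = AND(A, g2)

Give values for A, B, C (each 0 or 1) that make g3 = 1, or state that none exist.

A=1 B=0 C=1

Check with A=1 B=0 C=1:
g1 = AND(A, C) = AND(1, 1) = 1
g2 = OR(B, g1) = OR(0, 1) = 1
g3 = AND(A, g2) = AND(1, 1) = 1
So g3 = 1 as required.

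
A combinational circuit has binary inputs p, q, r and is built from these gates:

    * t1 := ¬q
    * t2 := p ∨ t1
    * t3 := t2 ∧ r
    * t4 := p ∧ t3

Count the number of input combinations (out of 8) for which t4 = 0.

t4 = p ∧ t3 must be 0, so at least one of p, t3 is 0.
Satisfying assignments:
  p=0, q=0, r=0
  p=0, q=0, r=1
  p=0, q=1, r=0
  p=0, q=1, r=1
  p=1, q=0, r=0
  p=1, q=1, r=0

6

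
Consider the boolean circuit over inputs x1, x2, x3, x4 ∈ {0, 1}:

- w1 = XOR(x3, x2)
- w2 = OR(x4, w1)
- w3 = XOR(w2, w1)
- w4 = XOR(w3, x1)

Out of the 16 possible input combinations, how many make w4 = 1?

8

w4 = XOR(w3, x1) must be 1, so w3 and x1 differ.
Enumerating the 16 input combinations, 8 give w4 = 1 and 8 give w4 = 0.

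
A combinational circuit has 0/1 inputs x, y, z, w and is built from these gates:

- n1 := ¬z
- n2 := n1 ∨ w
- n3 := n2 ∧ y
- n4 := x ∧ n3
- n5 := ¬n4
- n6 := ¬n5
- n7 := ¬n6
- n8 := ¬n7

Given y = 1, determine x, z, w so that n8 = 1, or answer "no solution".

n8 = ¬n7 must be 1, so n7 = 0.
n7 = ¬n6 must be 0, so n6 = 1.
Check with y = 1 and x=1, z=1, w=1:
n1 = ¬z = ¬1 = 0
n2 = n1 ∨ w = 0 ∨ 1 = 1
n3 = n2 ∧ y = 1 ∧ 1 = 1
n4 = x ∧ n3 = 1 ∧ 1 = 1
n5 = ¬n4 = ¬1 = 0
n6 = ¬n5 = ¬0 = 1
n7 = ¬n6 = ¬1 = 0
n8 = ¬n7 = ¬0 = 1
So n8 = 1.

x=1, z=1, w=1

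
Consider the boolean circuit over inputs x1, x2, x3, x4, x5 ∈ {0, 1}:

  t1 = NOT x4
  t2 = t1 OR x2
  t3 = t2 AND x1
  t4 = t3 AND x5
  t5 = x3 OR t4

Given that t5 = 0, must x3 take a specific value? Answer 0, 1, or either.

t5 = x3 OR t4 must be 0, so both x3 = 0 and t4 = 0.
t4 = t3 AND x5 must be 0, so at least one of t3, x5 is 0.
Every assignment with t5 = 0 has x3 = 0; there are 13 such assignment(s).

0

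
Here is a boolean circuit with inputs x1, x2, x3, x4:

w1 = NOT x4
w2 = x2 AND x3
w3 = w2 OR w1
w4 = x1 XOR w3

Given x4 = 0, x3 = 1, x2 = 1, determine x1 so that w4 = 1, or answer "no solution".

Check with x4 = 0, x3 = 1, x2 = 1 and x1=0:
w1 = NOT x4 = NOT 0 = 1
w2 = x2 AND x3 = 1 AND 1 = 1
w3 = w2 OR w1 = 1 OR 1 = 1
w4 = x1 XOR w3 = 0 XOR 1 = 1
So w4 = 1.

x1=0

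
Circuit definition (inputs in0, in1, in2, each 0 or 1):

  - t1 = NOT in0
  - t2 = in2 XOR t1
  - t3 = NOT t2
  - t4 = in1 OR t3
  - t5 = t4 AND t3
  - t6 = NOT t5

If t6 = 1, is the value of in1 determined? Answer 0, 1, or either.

either

Both values of in1 occur among assignments with t6 = 1:
  in1=0: in0=0, in1=0, in2=0
  in1=1: in0=0, in1=1, in2=0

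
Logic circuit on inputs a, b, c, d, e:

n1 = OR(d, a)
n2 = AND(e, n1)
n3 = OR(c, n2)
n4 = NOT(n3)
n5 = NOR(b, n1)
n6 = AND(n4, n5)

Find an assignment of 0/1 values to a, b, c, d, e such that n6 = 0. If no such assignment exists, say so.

n6 = AND(n4, n5) must be 0, so at least one of n4, n5 is 0.
Check with a=1 b=0 c=0 d=0 e=0:
n1 = OR(d, a) = OR(0, 1) = 1
n2 = AND(e, n1) = AND(0, 1) = 0
n3 = OR(c, n2) = OR(0, 0) = 0
n4 = NOT(n3) = NOT 0 = 1
n5 = NOR(b, n1) = NOR(0, 1) = 0
n6 = AND(n4, n5) = AND(1, 0) = 0
So n6 = 0 as required.

a=1 b=0 c=0 d=0 e=0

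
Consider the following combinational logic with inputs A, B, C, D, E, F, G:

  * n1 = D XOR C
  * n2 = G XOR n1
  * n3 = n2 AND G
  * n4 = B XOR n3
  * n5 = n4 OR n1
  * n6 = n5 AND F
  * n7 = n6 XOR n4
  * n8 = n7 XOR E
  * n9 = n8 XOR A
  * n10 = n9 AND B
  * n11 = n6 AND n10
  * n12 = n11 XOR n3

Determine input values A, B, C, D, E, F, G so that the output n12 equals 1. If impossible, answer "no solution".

A=1, B=1, C=1, D=1, E=1, F=0, G=1

Check with A=1, B=1, C=1, D=1, E=1, F=0, G=1:
n1 = D XOR C = 1 XOR 1 = 0
n2 = G XOR n1 = 1 XOR 0 = 1
n3 = n2 AND G = 1 AND 1 = 1
n4 = B XOR n3 = 1 XOR 1 = 0
n5 = n4 OR n1 = 0 OR 0 = 0
n6 = n5 AND F = 0 AND 0 = 0
n7 = n6 XOR n4 = 0 XOR 0 = 0
n8 = n7 XOR E = 0 XOR 1 = 1
n9 = n8 XOR A = 1 XOR 1 = 0
n10 = n9 AND B = 0 AND 1 = 0
n11 = n6 AND n10 = 0 AND 0 = 0
n12 = n11 XOR n3 = 0 XOR 1 = 1
So n12 = 1 as required.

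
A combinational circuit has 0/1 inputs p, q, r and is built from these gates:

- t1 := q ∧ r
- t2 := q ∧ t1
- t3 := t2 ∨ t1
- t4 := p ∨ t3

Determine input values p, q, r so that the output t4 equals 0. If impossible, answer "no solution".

p=0, q=1, r=0

t4 = p ∨ t3 must be 0, so both p = 0 and t3 = 0.
Check with p=0, q=1, r=0:
t1 = q ∧ r = 1 ∧ 0 = 0
t2 = q ∧ t1 = 1 ∧ 0 = 0
t3 = t2 ∨ t1 = 0 ∨ 0 = 0
t4 = p ∨ t3 = 0 ∨ 0 = 0
So t4 = 0 as required.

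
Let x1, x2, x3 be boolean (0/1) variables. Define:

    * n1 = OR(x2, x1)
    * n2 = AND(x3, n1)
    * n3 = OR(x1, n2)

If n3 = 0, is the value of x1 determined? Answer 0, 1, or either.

n3 = OR(x1, n2) must be 0, so both x1 = 0 and n2 = 0.
n2 = AND(x3, n1) must be 0, so at least one of x3, n1 is 0.
Every assignment with n3 = 0 has x1 = 0; there are 3 such assignment(s).
  x1=0, x2=0, x3=0
  x1=0, x2=0, x3=1
  x1=0, x2=1, x3=0

0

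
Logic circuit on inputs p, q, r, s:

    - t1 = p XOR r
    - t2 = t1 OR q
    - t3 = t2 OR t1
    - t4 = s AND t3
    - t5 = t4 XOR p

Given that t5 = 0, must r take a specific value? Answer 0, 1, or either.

either

Both values of r occur among assignments with t5 = 0:
  r=0: p=0, q=0, r=0, s=0
  r=1: p=0, q=0, r=1, s=0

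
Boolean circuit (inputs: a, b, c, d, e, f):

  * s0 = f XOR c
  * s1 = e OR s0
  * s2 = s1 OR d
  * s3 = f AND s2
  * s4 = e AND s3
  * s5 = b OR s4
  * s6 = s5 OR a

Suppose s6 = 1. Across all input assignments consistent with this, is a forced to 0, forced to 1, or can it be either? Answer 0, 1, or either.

Both values of a occur among assignments with s6 = 1:
  a=0: a=0, b=0, c=0, d=0, e=1, f=1
  a=1: a=1, b=0, c=0, d=0, e=0, f=0

either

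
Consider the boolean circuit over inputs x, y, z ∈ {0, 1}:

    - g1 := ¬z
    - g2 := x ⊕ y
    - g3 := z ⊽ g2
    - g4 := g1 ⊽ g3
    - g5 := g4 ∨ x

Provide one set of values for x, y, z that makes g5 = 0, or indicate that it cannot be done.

g5 = g4 ∨ x must be 0, so both g4 = 0 and x = 0.
g4 = g1 ⊽ g3 must be 0, so at least one of g1, g3 is 1.
Check with x=0 y=1 z=0:
g1 = ¬z = ¬0 = 1
g2 = x ⊕ y = 0 ⊕ 1 = 1
g3 = z ⊽ g2 = 0 ⊽ 1 = 0
g4 = g1 ⊽ g3 = 1 ⊽ 0 = 0
g5 = g4 ∨ x = 0 ∨ 0 = 0
So g5 = 0 as required.

x=0 y=1 z=0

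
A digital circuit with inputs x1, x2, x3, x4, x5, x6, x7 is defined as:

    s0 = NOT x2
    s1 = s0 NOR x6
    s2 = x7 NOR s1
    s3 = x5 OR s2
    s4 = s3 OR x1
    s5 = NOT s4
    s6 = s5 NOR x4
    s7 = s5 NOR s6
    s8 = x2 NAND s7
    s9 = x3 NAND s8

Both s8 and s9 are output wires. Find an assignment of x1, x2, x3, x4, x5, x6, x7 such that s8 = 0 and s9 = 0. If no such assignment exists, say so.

Across all 128 input combinations, none give both s8 = 0 and s9 = 0.

no solution exists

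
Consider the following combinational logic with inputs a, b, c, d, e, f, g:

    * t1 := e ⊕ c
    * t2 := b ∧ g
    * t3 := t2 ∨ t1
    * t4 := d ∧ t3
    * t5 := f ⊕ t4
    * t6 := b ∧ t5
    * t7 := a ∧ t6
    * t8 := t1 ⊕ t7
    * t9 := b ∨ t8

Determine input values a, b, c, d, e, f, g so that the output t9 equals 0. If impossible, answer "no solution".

a=1, b=0, c=0, d=1, e=0, f=0, g=0

t9 = b ∨ t8 must be 0, so both b = 0 and t8 = 0.
t8 = t1 ⊕ t7 must be 0, so t1 and t7 are equal.
Check with a=1, b=0, c=0, d=1, e=0, f=0, g=0:
t1 = e ⊕ c = 0 ⊕ 0 = 0
t2 = b ∧ g = 0 ∧ 0 = 0
t3 = t2 ∨ t1 = 0 ∨ 0 = 0
t4 = d ∧ t3 = 1 ∧ 0 = 0
t5 = f ⊕ t4 = 0 ⊕ 0 = 0
t6 = b ∧ t5 = 0 ∧ 0 = 0
t7 = a ∧ t6 = 1 ∧ 0 = 0
t8 = t1 ⊕ t7 = 0 ⊕ 0 = 0
t9 = b ∨ t8 = 0 ∨ 0 = 0
So t9 = 0 as required.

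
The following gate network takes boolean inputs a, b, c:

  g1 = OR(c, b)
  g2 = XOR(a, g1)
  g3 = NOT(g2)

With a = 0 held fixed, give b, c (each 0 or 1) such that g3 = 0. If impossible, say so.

b=1, c=1

g3 = NOT(g2) must be 0, so g2 = 1.
g2 = XOR(a, g1) must be 1, so a and g1 differ.
Check with a = 0 and b=1, c=1:
g1 = OR(c, b) = OR(1, 1) = 1
g2 = XOR(a, g1) = XOR(0, 1) = 1
g3 = NOT(g2) = NOT 1 = 0
So g3 = 0.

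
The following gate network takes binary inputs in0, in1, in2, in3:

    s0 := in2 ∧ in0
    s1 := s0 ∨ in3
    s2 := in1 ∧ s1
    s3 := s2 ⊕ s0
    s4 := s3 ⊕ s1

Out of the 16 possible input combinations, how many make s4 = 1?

s4 = s3 ⊕ s1 must be 1, so s3 and s1 differ.
Satisfying assignments:
  in0=0, in1=0, in2=0, in3=1
  in0=0, in1=0, in2=1, in3=1
  in0=1, in1=0, in2=0, in3=1
  in0=1, in1=1, in2=1, in3=0
  in0=1, in1=1, in2=1, in3=1

5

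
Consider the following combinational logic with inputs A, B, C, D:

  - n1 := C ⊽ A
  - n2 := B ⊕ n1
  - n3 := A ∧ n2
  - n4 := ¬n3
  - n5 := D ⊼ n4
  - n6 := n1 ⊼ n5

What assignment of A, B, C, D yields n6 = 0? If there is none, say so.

A=0, B=1, C=0, D=0

n6 = n1 ⊼ n5 must be 0, so both n1 = 1 and n5 = 1.
Check with A=0, B=1, C=0, D=0:
n1 = C ⊽ A = 0 ⊽ 0 = 1
n2 = B ⊕ n1 = 1 ⊕ 1 = 0
n3 = A ∧ n2 = 0 ∧ 0 = 0
n4 = ¬n3 = ¬0 = 1
n5 = D ⊼ n4 = 0 ⊼ 1 = 1
n6 = n1 ⊼ n5 = 1 ⊼ 1 = 0
So n6 = 0 as required.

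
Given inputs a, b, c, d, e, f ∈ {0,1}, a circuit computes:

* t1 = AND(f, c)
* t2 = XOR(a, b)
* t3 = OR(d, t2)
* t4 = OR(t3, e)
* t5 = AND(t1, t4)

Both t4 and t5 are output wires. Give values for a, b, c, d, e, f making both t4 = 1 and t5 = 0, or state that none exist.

a=1, b=1, c=0, d=1, e=1, f=0

Check with a=1, b=1, c=0, d=1, e=1, f=0:
t1 = AND(f, c) = AND(0, 0) = 0
t2 = XOR(a, b) = XOR(1, 1) = 0
t3 = OR(d, t2) = OR(1, 0) = 1
t4 = OR(t3, e) = OR(1, 1) = 1
t5 = AND(t1, t4) = AND(0, 1) = 0
So t4 = 1 and t5 = 0.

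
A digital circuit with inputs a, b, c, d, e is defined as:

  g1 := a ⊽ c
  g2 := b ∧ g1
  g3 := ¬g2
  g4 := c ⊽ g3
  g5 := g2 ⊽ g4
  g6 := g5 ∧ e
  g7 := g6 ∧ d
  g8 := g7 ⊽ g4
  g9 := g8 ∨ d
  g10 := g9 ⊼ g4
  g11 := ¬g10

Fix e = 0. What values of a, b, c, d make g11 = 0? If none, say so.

a=1, b=0, c=0, d=1

g11 = ¬g10 must be 0, so g10 = 1.
Check with e = 0 and a=1, b=0, c=0, d=1:
g1 = a ⊽ c = 1 ⊽ 0 = 0
g2 = b ∧ g1 = 0 ∧ 0 = 0
g3 = ¬g2 = ¬0 = 1
g4 = c ⊽ g3 = 0 ⊽ 1 = 0
g5 = g2 ⊽ g4 = 0 ⊽ 0 = 1
g6 = g5 ∧ e = 1 ∧ 0 = 0
g7 = g6 ∧ d = 0 ∧ 1 = 0
g8 = g7 ⊽ g4 = 0 ⊽ 0 = 1
g9 = g8 ∨ d = 1 ∨ 1 = 1
g10 = g9 ⊼ g4 = 1 ⊼ 0 = 1
g11 = ¬g10 = ¬1 = 0
So g11 = 0.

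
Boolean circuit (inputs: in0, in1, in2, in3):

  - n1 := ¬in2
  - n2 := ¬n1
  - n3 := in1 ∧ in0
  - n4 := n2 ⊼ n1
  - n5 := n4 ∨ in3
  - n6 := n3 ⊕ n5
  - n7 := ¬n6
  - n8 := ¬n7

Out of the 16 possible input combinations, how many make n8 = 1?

n8 = ¬n7 must be 1, so n7 = 0.
Enumerating the 16 input combinations, 12 give n8 = 1 and 4 give n8 = 0.

12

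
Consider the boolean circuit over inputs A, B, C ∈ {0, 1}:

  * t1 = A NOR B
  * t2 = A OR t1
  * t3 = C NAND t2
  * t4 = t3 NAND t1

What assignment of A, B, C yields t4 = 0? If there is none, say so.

A=0 B=0 C=0

t4 = t3 NAND t1 must be 0, so both t3 = 1 and t1 = 1.
t3 = C NAND t2 must be 1, so at least one of C, t2 is 0.
t1 = A NOR B must be 1, so both A = 0 and B = 0.
Check with A=0 B=0 C=0:
t1 = A NOR B = 0 NOR 0 = 1
t2 = A OR t1 = 0 OR 1 = 1
t3 = C NAND t2 = 0 NAND 1 = 1
t4 = t3 NAND t1 = 1 NAND 1 = 0
So t4 = 0 as required.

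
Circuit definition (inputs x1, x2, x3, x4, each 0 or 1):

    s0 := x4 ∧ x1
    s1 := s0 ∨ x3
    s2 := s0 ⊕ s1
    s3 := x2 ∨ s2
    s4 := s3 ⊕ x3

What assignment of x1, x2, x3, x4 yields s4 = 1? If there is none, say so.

x1=0, x2=1, x3=0, x4=1

s4 = s3 ⊕ x3 must be 1, so s3 and x3 differ.
Check with x1=0, x2=1, x3=0, x4=1:
s0 = x4 ∧ x1 = 1 ∧ 0 = 0
s1 = s0 ∨ x3 = 0 ∨ 0 = 0
s2 = s0 ⊕ s1 = 0 ⊕ 0 = 0
s3 = x2 ∨ s2 = 1 ∨ 0 = 1
s4 = s3 ⊕ x3 = 1 ⊕ 0 = 1
So s4 = 1 as required.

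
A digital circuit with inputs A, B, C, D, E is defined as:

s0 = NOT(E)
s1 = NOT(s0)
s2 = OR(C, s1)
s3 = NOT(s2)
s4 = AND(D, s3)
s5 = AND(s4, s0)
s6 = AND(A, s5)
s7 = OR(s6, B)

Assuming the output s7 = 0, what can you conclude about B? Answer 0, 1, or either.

s7 = OR(s6, B) must be 0, so both s6 = 0 and B = 0.
s6 = AND(A, s5) must be 0, so at least one of A, s5 is 0.
Every assignment with s7 = 0 has B = 0; there are 15 such assignment(s).

0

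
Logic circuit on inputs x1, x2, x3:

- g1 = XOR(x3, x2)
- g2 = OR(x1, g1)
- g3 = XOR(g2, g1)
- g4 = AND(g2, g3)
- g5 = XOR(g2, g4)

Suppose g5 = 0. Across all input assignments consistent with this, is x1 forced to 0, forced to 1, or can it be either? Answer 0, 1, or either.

either

Both values of x1 occur among assignments with g5 = 0:
  x1=0: x1=0, x2=0, x3=0
  x1=1: x1=1, x2=0, x3=0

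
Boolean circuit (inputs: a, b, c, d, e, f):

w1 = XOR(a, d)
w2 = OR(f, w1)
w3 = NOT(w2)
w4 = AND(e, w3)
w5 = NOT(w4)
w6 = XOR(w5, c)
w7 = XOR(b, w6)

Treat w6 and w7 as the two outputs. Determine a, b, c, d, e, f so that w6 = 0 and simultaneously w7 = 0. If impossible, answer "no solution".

a=0, b=0, c=1, d=0, e=0, f=1

Check with a=0, b=0, c=1, d=0, e=0, f=1:
w1 = XOR(a, d) = XOR(0, 0) = 0
w2 = OR(f, w1) = OR(1, 0) = 1
w3 = NOT(w2) = NOT 1 = 0
w4 = AND(e, w3) = AND(0, 0) = 0
w5 = NOT(w4) = NOT 0 = 1
w6 = XOR(w5, c) = XOR(1, 1) = 0
w7 = XOR(b, w6) = XOR(0, 0) = 0
So w6 = 0 and w7 = 0.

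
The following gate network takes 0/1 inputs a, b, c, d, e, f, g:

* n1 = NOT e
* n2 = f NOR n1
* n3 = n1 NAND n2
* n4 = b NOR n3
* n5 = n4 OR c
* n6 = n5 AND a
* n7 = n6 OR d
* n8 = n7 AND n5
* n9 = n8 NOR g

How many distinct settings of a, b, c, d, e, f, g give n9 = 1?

n9 = n8 NOR g must be 1, so both n8 = 0 and g = 0.
n8 = n7 AND n5 must be 0, so at least one of n7, n5 is 0.
Enumerating the 128 input combinations, 40 give n9 = 1 and 88 give n9 = 0.

40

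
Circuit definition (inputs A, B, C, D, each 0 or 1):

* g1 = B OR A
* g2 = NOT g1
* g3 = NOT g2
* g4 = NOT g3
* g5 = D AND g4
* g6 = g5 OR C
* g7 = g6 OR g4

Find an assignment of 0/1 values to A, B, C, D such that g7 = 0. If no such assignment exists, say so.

A=0, B=1, C=0, D=1

Check with A=0, B=1, C=0, D=1:
g1 = B OR A = 1 OR 0 = 1
g2 = NOT g1 = NOT 1 = 0
g3 = NOT g2 = NOT 0 = 1
g4 = NOT g3 = NOT 1 = 0
g5 = D AND g4 = 1 AND 0 = 0
g6 = g5 OR C = 0 OR 0 = 0
g7 = g6 OR g4 = 0 OR 0 = 0
So g7 = 0 as required.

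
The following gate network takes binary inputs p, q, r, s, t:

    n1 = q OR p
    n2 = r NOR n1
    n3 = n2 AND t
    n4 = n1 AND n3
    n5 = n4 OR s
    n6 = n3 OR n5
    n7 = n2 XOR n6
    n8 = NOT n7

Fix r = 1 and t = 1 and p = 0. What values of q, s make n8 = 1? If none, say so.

n8 = NOT n7 must be 1, so n7 = 0.
n7 = n2 XOR n6 must be 0, so n2 and n6 are equal.
Check with r = 1 and t = 1 and p = 0 and q=1, s=0:
n1 = q OR p = 1 OR 0 = 1
n2 = r NOR n1 = 1 NOR 1 = 0
n3 = n2 AND t = 0 AND 1 = 0
n4 = n1 AND n3 = 1 AND 0 = 0
n5 = n4 OR s = 0 OR 0 = 0
n6 = n3 OR n5 = 0 OR 0 = 0
n7 = n2 XOR n6 = 0 XOR 0 = 0
n8 = NOT n7 = NOT 0 = 1
So n8 = 1.

q=1, s=0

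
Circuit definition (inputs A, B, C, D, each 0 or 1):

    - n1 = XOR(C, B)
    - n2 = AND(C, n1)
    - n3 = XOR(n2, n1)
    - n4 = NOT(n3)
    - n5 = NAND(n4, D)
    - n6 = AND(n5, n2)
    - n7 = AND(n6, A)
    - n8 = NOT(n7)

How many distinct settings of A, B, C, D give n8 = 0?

1

n8 = NOT(n7) must be 0, so n7 = 1.
Satisfying assignments:
  A=1, B=0, C=1, D=0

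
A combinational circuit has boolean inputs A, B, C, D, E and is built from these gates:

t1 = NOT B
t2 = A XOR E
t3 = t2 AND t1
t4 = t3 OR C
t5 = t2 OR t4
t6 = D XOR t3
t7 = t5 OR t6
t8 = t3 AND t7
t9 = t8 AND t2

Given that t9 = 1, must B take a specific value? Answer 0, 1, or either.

0

t9 = t8 AND t2 must be 1, so both t8 = 1 and t2 = 1.
t8 = t3 AND t7 must be 1, so both t3 = 1 and t7 = 1.
t2 = A XOR E must be 1, so A and E differ.
Every assignment with t9 = 1 has B = 0; there are 8 such assignment(s).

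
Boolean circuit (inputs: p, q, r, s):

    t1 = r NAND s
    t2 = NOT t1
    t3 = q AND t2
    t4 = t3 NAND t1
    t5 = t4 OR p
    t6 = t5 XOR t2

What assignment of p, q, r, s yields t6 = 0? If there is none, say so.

p=0, q=0, r=1, s=1

t6 = t5 XOR t2 must be 0, so t5 and t2 are equal.
Check with p=0, q=0, r=1, s=1:
t1 = r NAND s = 1 NAND 1 = 0
t2 = NOT t1 = NOT 0 = 1
t3 = q AND t2 = 0 AND 1 = 0
t4 = t3 NAND t1 = 0 NAND 0 = 1
t5 = t4 OR p = 1 OR 0 = 1
t6 = t5 XOR t2 = 1 XOR 1 = 0
So t6 = 0 as required.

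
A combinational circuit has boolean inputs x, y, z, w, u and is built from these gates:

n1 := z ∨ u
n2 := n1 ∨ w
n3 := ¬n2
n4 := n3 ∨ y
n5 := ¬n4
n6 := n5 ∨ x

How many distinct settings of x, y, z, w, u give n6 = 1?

n6 = n5 ∨ x must be 1, so at least one of n5, x is 1.
Enumerating the 32 input combinations, 23 give n6 = 1 and 9 give n6 = 0.

23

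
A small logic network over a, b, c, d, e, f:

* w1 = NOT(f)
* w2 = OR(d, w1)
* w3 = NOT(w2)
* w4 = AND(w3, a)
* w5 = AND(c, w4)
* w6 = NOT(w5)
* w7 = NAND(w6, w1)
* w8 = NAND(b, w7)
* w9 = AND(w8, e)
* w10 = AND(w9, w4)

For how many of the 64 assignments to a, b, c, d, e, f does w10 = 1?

w10 = AND(w9, w4) must be 1, so both w9 = 1 and w4 = 1.
Enumerating the 64 input combinations, 2 give w10 = 1 and 62 give w10 = 0.

2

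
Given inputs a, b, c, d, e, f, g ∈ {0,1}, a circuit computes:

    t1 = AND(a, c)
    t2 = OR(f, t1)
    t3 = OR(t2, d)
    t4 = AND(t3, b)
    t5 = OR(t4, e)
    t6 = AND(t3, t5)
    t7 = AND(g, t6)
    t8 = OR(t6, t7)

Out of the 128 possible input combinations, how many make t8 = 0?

50

t8 = OR(t6, t7) must be 0, so both t6 = 0 and t7 = 0.
t6 = AND(t3, t5) must be 0, so at least one of t3, t5 is 0.
Enumerating the 128 input combinations, 50 give t8 = 0 and 78 give t8 = 1.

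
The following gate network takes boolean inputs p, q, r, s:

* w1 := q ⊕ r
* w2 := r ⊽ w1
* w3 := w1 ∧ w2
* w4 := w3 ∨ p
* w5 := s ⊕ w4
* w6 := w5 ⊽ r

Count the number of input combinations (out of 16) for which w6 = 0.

12

w6 = w5 ⊽ r must be 0, so at least one of w5, r is 1.
Enumerating the 16 input combinations, 12 give w6 = 0 and 4 give w6 = 1.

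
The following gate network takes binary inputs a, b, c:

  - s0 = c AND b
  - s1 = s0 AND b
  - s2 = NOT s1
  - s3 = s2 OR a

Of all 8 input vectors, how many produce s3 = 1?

s3 = s2 OR a must be 1, so at least one of s2, a is 1.
Enumerating the 8 input combinations, 7 give s3 = 1 and 1 give s3 = 0.

7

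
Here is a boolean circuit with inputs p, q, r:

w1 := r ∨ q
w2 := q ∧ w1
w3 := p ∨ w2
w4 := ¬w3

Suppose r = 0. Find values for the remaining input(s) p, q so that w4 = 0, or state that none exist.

p=1, q=0

Check with r = 0 and p=1, q=0:
w1 = r ∨ q = 0 ∨ 0 = 0
w2 = q ∧ w1 = 0 ∧ 0 = 0
w3 = p ∨ w2 = 1 ∨ 0 = 1
w4 = ¬w3 = ¬1 = 0
So w4 = 0.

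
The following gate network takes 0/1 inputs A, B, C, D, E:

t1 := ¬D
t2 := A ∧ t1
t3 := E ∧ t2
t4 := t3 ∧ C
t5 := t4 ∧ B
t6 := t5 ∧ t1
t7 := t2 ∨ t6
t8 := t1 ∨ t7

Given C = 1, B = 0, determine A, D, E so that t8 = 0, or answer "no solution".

A=0 D=1 E=0

Check with C = 1, B = 0 and A=0, D=1, E=0:
t1 = ¬D = ¬1 = 0
t2 = A ∧ t1 = 0 ∧ 0 = 0
t3 = E ∧ t2 = 0 ∧ 0 = 0
t4 = t3 ∧ C = 0 ∧ 1 = 0
t5 = t4 ∧ B = 0 ∧ 0 = 0
t6 = t5 ∧ t1 = 0 ∧ 0 = 0
t7 = t2 ∨ t6 = 0 ∨ 0 = 0
t8 = t1 ∨ t7 = 0 ∨ 0 = 0
So t8 = 0.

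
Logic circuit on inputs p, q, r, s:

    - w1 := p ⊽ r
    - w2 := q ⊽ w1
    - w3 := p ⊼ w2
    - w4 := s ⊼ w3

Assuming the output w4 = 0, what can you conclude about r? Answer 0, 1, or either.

Both values of r occur among assignments with w4 = 0:
  r=0: p=0, q=0, r=0, s=1
  r=1: p=0, q=0, r=1, s=1

either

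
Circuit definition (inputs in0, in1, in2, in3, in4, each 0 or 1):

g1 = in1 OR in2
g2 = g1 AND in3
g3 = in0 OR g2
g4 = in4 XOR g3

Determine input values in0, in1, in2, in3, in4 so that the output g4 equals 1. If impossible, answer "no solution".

g4 = in4 XOR g3 must be 1, so in4 and g3 differ.
Check with in0=0, in1=1, in2=0, in3=1, in4=0:
g1 = in1 OR in2 = 1 OR 0 = 1
g2 = g1 AND in3 = 1 AND 1 = 1
g3 = in0 OR g2 = 0 OR 1 = 1
g4 = in4 XOR g3 = 0 XOR 1 = 1
So g4 = 1 as required.

in0=0, in1=1, in2=0, in3=1, in4=0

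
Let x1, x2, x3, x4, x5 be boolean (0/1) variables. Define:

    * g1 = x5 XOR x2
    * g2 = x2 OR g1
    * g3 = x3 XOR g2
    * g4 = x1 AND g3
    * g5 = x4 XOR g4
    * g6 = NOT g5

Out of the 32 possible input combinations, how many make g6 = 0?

16

g6 = NOT g5 must be 0, so g5 = 1.
g5 = x4 XOR g4 must be 1, so x4 and g4 differ.
Enumerating the 32 input combinations, 16 give g6 = 0 and 16 give g6 = 1.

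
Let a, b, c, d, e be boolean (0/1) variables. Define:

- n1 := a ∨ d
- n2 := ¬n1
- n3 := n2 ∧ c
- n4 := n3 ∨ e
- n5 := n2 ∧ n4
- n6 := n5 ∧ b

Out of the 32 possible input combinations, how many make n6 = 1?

3

n6 = n5 ∧ b must be 1, so both n5 = 1 and b = 1.
n5 = n2 ∧ n4 must be 1, so both n2 = 1 and n4 = 1.
n2 = ¬n1 must be 1, so n1 = 0.
Enumerating the 32 input combinations, 3 give n6 = 1 and 29 give n6 = 0.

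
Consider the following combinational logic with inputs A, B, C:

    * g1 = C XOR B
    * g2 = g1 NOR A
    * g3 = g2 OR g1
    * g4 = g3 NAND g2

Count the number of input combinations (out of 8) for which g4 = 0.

2

g4 = g3 NAND g2 must be 0, so both g3 = 1 and g2 = 1.
Enumerating the 8 input combinations, 2 give g4 = 0 and 6 give g4 = 1.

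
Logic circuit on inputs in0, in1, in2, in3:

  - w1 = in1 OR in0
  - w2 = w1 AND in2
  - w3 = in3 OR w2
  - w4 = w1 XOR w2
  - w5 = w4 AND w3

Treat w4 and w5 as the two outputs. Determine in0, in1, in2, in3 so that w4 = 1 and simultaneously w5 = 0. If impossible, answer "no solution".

in0=0, in1=1, in2=0, in3=0

Check with in0=0, in1=1, in2=0, in3=0:
w1 = in1 OR in0 = 1 OR 0 = 1
w2 = w1 AND in2 = 1 AND 0 = 0
w3 = in3 OR w2 = 0 OR 0 = 0
w4 = w1 XOR w2 = 1 XOR 0 = 1
w5 = w4 AND w3 = 1 AND 0 = 0
So w4 = 1 and w5 = 0.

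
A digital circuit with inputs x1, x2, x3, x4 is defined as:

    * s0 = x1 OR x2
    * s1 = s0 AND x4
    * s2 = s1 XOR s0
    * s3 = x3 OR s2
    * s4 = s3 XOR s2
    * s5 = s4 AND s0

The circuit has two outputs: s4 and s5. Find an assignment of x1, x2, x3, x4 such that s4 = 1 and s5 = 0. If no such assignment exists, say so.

x1=0, x2=0, x3=1, x4=0

Check with x1=0, x2=0, x3=1, x4=0:
s0 = x1 OR x2 = 0 OR 0 = 0
s1 = s0 AND x4 = 0 AND 0 = 0
s2 = s1 XOR s0 = 0 XOR 0 = 0
s3 = x3 OR s2 = 1 OR 0 = 1
s4 = s3 XOR s2 = 1 XOR 0 = 1
s5 = s4 AND s0 = 1 AND 0 = 0
So s4 = 1 and s5 = 0.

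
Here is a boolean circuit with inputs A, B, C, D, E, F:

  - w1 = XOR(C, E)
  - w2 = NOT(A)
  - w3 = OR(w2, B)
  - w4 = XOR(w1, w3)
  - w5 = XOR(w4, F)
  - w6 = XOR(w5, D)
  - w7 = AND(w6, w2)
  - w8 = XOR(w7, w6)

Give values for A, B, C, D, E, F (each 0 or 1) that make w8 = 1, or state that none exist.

w8 = XOR(w7, w6) must be 1, so w7 and w6 differ.
Check with A=1 B=1 C=0 D=1 E=1 F=0:
w1 = XOR(C, E) = XOR(0, 1) = 1
w2 = NOT(A) = NOT 1 = 0
w3 = OR(w2, B) = OR(0, 1) = 1
w4 = XOR(w1, w3) = XOR(1, 1) = 0
w5 = XOR(w4, F) = XOR(0, 0) = 0
w6 = XOR(w5, D) = XOR(0, 1) = 1
w7 = AND(w6, w2) = AND(1, 0) = 0
w8 = XOR(w7, w6) = XOR(0, 1) = 1
So w8 = 1 as required.

A=1 B=1 C=0 D=1 E=1 F=0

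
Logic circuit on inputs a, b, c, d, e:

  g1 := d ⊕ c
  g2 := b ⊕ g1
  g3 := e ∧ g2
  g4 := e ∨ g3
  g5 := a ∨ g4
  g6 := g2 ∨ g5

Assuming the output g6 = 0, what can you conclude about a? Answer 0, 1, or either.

0

g6 = g2 ∨ g5 must be 0, so both g2 = 0 and g5 = 0.
g2 = b ⊕ g1 must be 0, so b and g1 are equal.
g5 = a ∨ g4 must be 0, so both a = 0 and g4 = 0.
Every assignment with g6 = 0 has a = 0; there are 4 such assignment(s).
  a=0, b=0, c=0, d=0, e=0
  a=0, b=0, c=1, d=1, e=0
  a=0, b=1, c=0, d=1, e=0
  a=0, b=1, c=1, d=0, e=0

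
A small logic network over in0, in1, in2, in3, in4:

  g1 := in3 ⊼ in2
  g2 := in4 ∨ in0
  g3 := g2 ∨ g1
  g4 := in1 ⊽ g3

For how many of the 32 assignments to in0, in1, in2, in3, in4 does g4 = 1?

g4 = in1 ⊽ g3 must be 1, so both in1 = 0 and g3 = 0.
Satisfying assignments:
  in0=0, in1=0, in2=1, in3=1, in4=0

1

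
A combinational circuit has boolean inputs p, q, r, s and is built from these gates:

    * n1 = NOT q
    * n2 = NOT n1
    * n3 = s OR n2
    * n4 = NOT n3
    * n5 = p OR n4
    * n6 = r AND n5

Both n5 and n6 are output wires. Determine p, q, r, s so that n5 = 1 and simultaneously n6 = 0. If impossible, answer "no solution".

Check with p=1 q=1 r=0 s=1:
n1 = NOT q = NOT 1 = 0
n2 = NOT n1 = NOT 0 = 1
n3 = s OR n2 = 1 OR 1 = 1
n4 = NOT n3 = NOT 1 = 0
n5 = p OR n4 = 1 OR 0 = 1
n6 = r AND n5 = 0 AND 1 = 0
So n5 = 1 and n6 = 0.

p=1 q=1 r=0 s=1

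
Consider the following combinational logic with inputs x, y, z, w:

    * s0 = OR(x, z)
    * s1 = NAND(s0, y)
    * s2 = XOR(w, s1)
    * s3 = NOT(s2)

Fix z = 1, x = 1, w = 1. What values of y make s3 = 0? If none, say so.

s3 = NOT(s2) must be 0, so s2 = 1.
Check with z = 1, x = 1, w = 1 and y=1:
s0 = OR(x, z) = OR(1, 1) = 1
s1 = NAND(s0, y) = NAND(1, 1) = 0
s2 = XOR(w, s1) = XOR(1, 0) = 1
s3 = NOT(s2) = NOT 1 = 0
So s3 = 0.

y=1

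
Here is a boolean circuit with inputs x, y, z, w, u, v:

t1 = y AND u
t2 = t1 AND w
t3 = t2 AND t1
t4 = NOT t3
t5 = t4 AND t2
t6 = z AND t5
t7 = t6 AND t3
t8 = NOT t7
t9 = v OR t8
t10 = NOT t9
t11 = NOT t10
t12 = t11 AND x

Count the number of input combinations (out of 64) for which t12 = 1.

t12 = t11 AND x must be 1, so both t11 = 1 and x = 1.
Enumerating the 64 input combinations, 32 give t12 = 1 and 32 give t12 = 0.

32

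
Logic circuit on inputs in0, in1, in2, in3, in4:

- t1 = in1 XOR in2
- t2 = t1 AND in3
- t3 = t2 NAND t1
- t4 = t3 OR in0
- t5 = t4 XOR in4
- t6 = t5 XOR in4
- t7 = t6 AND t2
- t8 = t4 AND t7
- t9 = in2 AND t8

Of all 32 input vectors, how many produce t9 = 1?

t9 = in2 AND t8 must be 1, so both in2 = 1 and t8 = 1.
t8 = t4 AND t7 must be 1, so both t4 = 1 and t7 = 1.
t4 = t3 OR in0 must be 1, so at least one of t3, in0 is 1.
Enumerating the 32 input combinations, 2 give t9 = 1 and 30 give t9 = 0.

2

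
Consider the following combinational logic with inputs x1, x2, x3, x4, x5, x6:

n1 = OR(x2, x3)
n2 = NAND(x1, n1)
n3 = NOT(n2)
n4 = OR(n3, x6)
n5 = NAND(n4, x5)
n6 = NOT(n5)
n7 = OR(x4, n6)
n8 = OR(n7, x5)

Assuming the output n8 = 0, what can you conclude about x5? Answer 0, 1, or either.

0

n8 = OR(n7, x5) must be 0, so both n7 = 0 and x5 = 0.
Every assignment with n8 = 0 has x5 = 0; there are 16 such assignment(s).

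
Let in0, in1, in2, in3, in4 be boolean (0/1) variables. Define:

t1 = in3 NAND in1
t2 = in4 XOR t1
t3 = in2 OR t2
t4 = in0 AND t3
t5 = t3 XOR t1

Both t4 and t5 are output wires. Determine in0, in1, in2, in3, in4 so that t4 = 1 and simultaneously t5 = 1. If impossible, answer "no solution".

in0=1, in1=1, in2=1, in3=1, in4=0

Check with in0=1, in1=1, in2=1, in3=1, in4=0:
t1 = in3 NAND in1 = 1 NAND 1 = 0
t2 = in4 XOR t1 = 0 XOR 0 = 0
t3 = in2 OR t2 = 1 OR 0 = 1
t4 = in0 AND t3 = 1 AND 1 = 1
t5 = t3 XOR t1 = 1 XOR 0 = 1
So t4 = 1 and t5 = 1.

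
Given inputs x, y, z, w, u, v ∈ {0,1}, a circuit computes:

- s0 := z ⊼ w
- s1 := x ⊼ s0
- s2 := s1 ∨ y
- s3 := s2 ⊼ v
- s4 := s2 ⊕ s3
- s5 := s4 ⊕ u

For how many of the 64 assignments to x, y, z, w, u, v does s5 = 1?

s5 = s4 ⊕ u must be 1, so s4 and u differ.
Enumerating the 64 input combinations, 32 give s5 = 1 and 32 give s5 = 0.

32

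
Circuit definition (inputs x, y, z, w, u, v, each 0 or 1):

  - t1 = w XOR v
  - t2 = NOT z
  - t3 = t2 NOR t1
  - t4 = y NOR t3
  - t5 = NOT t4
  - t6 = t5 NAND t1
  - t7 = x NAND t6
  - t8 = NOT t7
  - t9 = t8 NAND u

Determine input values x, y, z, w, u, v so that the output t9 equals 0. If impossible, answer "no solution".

t9 = t8 NAND u must be 0, so both t8 = 1 and u = 1.
t8 = NOT t7 must be 1, so t7 = 0.
t7 = x NAND t6 must be 0, so both x = 1 and t6 = 1.
Check with x=1, y=0, z=0, w=1, u=1, v=0:
t1 = w XOR v = 1 XOR 0 = 1
t2 = NOT z = NOT 0 = 1
t3 = t2 NOR t1 = 1 NOR 1 = 0
t4 = y NOR t3 = 0 NOR 0 = 1
t5 = NOT t4 = NOT 1 = 0
t6 = t5 NAND t1 = 0 NAND 1 = 1
t7 = x NAND t6 = 1 NAND 1 = 0
t8 = NOT t7 = NOT 0 = 1
t9 = t8 NAND u = 1 NAND 1 = 0
So t9 = 0 as required.

x=1, y=0, z=0, w=1, u=1, v=0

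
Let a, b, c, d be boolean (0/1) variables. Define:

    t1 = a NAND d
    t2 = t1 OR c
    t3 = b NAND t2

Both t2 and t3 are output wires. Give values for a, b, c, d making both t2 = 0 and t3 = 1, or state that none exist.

Check with a=1, b=1, c=0, d=1:
t1 = a NAND d = 1 NAND 1 = 0
t2 = t1 OR c = 0 OR 0 = 0
t3 = b NAND t2 = 1 NAND 0 = 1
So t2 = 0 and t3 = 1.

a=1, b=1, c=0, d=1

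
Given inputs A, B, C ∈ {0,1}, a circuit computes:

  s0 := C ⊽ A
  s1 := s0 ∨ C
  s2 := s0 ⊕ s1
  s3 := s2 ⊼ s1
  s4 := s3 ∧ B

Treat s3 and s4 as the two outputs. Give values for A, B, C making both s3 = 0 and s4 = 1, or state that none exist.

no solution exists

Across all 8 input combinations, none give both s3 = 0 and s4 = 1.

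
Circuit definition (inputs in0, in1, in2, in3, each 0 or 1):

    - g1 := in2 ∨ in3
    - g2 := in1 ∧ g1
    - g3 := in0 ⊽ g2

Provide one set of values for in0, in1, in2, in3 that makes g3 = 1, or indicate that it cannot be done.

in0=0, in1=0, in2=0, in3=1

g3 = in0 ⊽ g2 must be 1, so both in0 = 0 and g2 = 0.
Check with in0=0, in1=0, in2=0, in3=1:
g1 = in2 ∨ in3 = 0 ∨ 1 = 1
g2 = in1 ∧ g1 = 0 ∧ 1 = 0
g3 = in0 ⊽ g2 = 0 ⊽ 0 = 1
So g3 = 1 as required.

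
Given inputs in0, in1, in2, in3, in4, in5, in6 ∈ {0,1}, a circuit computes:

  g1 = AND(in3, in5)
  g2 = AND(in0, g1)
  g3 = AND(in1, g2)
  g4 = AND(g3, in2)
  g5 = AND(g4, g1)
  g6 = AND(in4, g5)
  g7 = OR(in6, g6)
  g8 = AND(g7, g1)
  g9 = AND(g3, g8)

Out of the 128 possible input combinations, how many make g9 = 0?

123

g9 = AND(g3, g8) must be 0, so at least one of g3, g8 is 0.
Enumerating the 128 input combinations, 123 give g9 = 0 and 5 give g9 = 1.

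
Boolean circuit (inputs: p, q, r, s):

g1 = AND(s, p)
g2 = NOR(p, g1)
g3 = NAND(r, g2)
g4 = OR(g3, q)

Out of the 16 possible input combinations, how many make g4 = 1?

14

g4 = OR(g3, q) must be 1, so at least one of g3, q is 1.
Enumerating the 16 input combinations, 14 give g4 = 1 and 2 give g4 = 0.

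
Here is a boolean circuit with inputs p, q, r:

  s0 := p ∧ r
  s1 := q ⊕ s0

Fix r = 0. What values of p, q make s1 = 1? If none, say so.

p=1 q=1

Check with r = 0 and p=1, q=1:
s0 = p ∧ r = 1 ∧ 0 = 0
s1 = q ⊕ s0 = 1 ⊕ 0 = 1
So s1 = 1.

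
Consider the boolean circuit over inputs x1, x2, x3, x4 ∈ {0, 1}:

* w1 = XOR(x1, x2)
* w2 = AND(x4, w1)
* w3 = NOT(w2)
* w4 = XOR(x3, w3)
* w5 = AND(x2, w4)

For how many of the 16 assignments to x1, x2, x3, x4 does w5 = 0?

12

w5 = AND(x2, w4) must be 0, so at least one of x2, w4 is 0.
Enumerating the 16 input combinations, 12 give w5 = 0 and 4 give w5 = 1.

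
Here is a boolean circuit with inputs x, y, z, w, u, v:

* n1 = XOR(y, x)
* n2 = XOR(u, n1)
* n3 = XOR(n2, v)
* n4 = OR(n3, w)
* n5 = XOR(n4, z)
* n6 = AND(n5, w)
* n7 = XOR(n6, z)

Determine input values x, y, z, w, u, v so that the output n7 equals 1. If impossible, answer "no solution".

n7 = XOR(n6, z) must be 1, so n6 and z differ.
Check with x=1, y=1, z=1, w=1, u=0, v=0:
n1 = XOR(y, x) = XOR(1, 1) = 0
n2 = XOR(u, n1) = XOR(0, 0) = 0
n3 = XOR(n2, v) = XOR(0, 0) = 0
n4 = OR(n3, w) = OR(0, 1) = 1
n5 = XOR(n4, z) = XOR(1, 1) = 0
n6 = AND(n5, w) = AND(0, 1) = 0
n7 = XOR(n6, z) = XOR(0, 1) = 1
So n7 = 1 as required.

x=1, y=1, z=1, w=1, u=0, v=0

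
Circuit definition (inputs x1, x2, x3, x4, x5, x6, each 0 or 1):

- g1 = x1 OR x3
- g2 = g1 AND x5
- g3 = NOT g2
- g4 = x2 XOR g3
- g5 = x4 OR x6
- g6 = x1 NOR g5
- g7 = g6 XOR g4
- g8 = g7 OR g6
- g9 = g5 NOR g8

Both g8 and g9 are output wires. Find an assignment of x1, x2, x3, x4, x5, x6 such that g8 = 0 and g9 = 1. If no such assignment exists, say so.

Check with x1=1, x2=1, x3=1, x4=0, x5=0, x6=0:
g1 = x1 OR x3 = 1 OR 1 = 1
g2 = g1 AND x5 = 1 AND 0 = 0
g3 = NOT g2 = NOT 0 = 1
g4 = x2 XOR g3 = 1 XOR 1 = 0
g5 = x4 OR x6 = 0 OR 0 = 0
g6 = x1 NOR g5 = 1 NOR 0 = 0
g7 = g6 XOR g4 = 0 XOR 0 = 0
g8 = g7 OR g6 = 0 OR 0 = 0
g9 = g5 NOR g8 = 0 NOR 0 = 1
So g8 = 0 and g9 = 1.

x1=1, x2=1, x3=1, x4=0, x5=0, x6=0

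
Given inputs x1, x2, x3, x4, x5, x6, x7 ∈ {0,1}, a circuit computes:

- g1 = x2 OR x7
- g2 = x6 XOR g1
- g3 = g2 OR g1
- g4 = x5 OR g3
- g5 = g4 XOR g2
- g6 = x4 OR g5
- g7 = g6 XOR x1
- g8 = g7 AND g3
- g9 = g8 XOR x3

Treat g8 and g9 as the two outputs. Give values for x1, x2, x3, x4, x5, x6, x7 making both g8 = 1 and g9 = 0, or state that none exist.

Check with x1=0, x2=1, x3=1, x4=0, x5=1, x6=1, x7=1:
g1 = x2 OR x7 = 1 OR 1 = 1
g2 = x6 XOR g1 = 1 XOR 1 = 0
g3 = g2 OR g1 = 0 OR 1 = 1
g4 = x5 OR g3 = 1 OR 1 = 1
g5 = g4 XOR g2 = 1 XOR 0 = 1
g6 = x4 OR g5 = 0 OR 1 = 1
g7 = g6 XOR x1 = 1 XOR 0 = 1
g8 = g7 AND g3 = 1 AND 1 = 1
g9 = g8 XOR x3 = 1 XOR 1 = 0
So g8 = 1 and g9 = 0.

x1=0, x2=1, x3=1, x4=0, x5=1, x6=1, x7=1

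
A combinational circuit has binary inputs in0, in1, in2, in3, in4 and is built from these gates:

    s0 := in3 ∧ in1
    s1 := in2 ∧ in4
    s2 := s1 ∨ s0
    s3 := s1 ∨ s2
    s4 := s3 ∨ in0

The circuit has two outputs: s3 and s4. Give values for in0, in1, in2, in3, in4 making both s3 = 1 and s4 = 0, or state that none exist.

no solution exists

Across all 32 input combinations, none give both s3 = 1 and s4 = 0.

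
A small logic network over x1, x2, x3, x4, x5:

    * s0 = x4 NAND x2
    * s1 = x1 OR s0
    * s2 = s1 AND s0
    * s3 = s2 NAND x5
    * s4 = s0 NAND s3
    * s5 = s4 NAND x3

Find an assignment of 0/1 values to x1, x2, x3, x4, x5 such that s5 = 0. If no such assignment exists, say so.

s5 = s4 NAND x3 must be 0, so both s4 = 1 and x3 = 1.
Check with x1=0, x2=0, x3=1, x4=0, x5=1:
s0 = x4 NAND x2 = 0 NAND 0 = 1
s1 = x1 OR s0 = 0 OR 1 = 1
s2 = s1 AND s0 = 1 AND 1 = 1
s3 = s2 NAND x5 = 1 NAND 1 = 0
s4 = s0 NAND s3 = 1 NAND 0 = 1
s5 = s4 NAND x3 = 1 NAND 1 = 0
So s5 = 0 as required.

x1=0, x2=0, x3=1, x4=0, x5=1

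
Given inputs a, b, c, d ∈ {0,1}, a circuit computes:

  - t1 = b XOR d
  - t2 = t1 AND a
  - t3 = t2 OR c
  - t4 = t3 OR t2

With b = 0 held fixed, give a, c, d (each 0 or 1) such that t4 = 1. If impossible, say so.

t4 = t3 OR t2 must be 1, so at least one of t3, t2 is 1.
Check with b = 0 and a=0, c=1, d=1:
t1 = b XOR d = 0 XOR 1 = 1
t2 = t1 AND a = 1 AND 0 = 0
t3 = t2 OR c = 0 OR 1 = 1
t4 = t3 OR t2 = 1 OR 0 = 1
So t4 = 1.

a=0, c=1, d=1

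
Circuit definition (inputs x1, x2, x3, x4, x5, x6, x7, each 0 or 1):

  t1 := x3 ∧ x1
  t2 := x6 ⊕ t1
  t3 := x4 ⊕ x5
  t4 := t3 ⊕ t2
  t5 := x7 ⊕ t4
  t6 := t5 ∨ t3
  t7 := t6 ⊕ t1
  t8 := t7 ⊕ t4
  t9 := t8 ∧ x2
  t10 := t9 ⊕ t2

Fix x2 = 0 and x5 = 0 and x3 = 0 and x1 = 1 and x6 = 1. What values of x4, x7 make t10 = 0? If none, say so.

With x2 = 0 and x5 = 0 and x3 = 0 and x1 = 1 and x6 = 1 fixed, none of the 4 settings of x4, x7 give t10 = 0.
For example, with x4=0, x7=1:
t1 = x3 ∧ x1 = 0 ∧ 1 = 0
t2 = x6 ⊕ t1 = 1 ⊕ 0 = 1
t3 = x4 ⊕ x5 = 0 ⊕ 0 = 0
t4 = t3 ⊕ t2 = 0 ⊕ 1 = 1
t5 = x7 ⊕ t4 = 1 ⊕ 1 = 0
t6 = t5 ∨ t3 = 0 ∨ 0 = 0
t7 = t6 ⊕ t1 = 0 ⊕ 0 = 0
t8 = t7 ⊕ t4 = 0 ⊕ 1 = 1
t9 = t8 ∧ x2 = 1 ∧ 0 = 0
t10 = t9 ⊕ t2 = 0 ⊕ 1 = 1
giving t10 = 1 ≠ 0.

no solution exists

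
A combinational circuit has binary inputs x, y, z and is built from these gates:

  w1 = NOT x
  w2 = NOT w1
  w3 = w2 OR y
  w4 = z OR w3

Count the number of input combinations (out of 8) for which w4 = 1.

w4 = z OR w3 must be 1, so at least one of z, w3 is 1.
Enumerating the 8 input combinations, 7 give w4 = 1 and 1 give w4 = 0.

7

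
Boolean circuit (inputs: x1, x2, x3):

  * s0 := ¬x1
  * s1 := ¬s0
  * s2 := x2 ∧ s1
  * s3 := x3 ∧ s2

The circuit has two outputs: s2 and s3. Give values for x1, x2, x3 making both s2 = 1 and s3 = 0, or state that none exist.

x1=1, x2=1, x3=0

Check with x1=1, x2=1, x3=0:
s0 = ¬x1 = ¬1 = 0
s1 = ¬s0 = ¬0 = 1
s2 = x2 ∧ s1 = 1 ∧ 1 = 1
s3 = x3 ∧ s2 = 0 ∧ 1 = 0
So s2 = 1 and s3 = 0.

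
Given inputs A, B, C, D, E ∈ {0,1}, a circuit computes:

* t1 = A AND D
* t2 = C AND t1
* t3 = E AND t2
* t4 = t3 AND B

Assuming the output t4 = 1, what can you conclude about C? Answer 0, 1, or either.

1

t4 = t3 AND B must be 1, so both t3 = 1 and B = 1.
t3 = E AND t2 must be 1, so both E = 1 and t2 = 1.
t2 = C AND t1 must be 1, so both C = 1 and t1 = 1.
Every assignment with t4 = 1 has C = 1; there are 1 such assignment(s).
  A=1, B=1, C=1, D=1, E=1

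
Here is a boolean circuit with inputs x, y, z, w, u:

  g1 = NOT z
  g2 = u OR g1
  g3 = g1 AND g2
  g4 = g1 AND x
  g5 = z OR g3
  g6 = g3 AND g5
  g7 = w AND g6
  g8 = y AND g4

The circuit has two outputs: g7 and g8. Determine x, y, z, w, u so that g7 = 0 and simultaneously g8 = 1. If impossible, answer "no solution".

x=1 y=1 z=0 w=0 u=1

Check with x=1 y=1 z=0 w=0 u=1:
g1 = NOT z = NOT 0 = 1
g2 = u OR g1 = 1 OR 1 = 1
g3 = g1 AND g2 = 1 AND 1 = 1
g4 = g1 AND x = 1 AND 1 = 1
g5 = z OR g3 = 0 OR 1 = 1
g6 = g3 AND g5 = 1 AND 1 = 1
g7 = w AND g6 = 0 AND 1 = 0
g8 = y AND g4 = 1 AND 1 = 1
So g7 = 0 and g8 = 1.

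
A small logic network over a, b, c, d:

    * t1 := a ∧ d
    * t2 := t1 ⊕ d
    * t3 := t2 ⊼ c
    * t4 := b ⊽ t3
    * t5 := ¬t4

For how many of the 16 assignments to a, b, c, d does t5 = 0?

t5 = ¬t4 must be 0, so t4 = 1.
t4 = b ⊽ t3 must be 1, so both b = 0 and t3 = 0.
t3 = t2 ⊼ c must be 0, so both t2 = 1 and c = 1.
Satisfying assignments:
  a=0, b=0, c=1, d=1

1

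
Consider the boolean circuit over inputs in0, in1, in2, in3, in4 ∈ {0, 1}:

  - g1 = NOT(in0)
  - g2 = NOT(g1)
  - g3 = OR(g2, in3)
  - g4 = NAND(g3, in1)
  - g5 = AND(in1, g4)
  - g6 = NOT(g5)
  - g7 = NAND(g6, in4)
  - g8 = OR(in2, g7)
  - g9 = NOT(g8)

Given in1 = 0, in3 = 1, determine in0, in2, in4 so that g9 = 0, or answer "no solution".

g9 = NOT(g8) must be 0, so g8 = 1.
Check with in1 = 0, in3 = 1 and in0=1, in2=1, in4=1:
g1 = NOT(in0) = NOT 1 = 0
g2 = NOT(g1) = NOT 0 = 1
g3 = OR(g2, in3) = OR(1, 1) = 1
g4 = NAND(g3, in1) = NAND(1, 0) = 1
g5 = AND(in1, g4) = AND(0, 1) = 0
g6 = NOT(g5) = NOT 0 = 1
g7 = NAND(g6, in4) = NAND(1, 1) = 0
g8 = OR(in2, g7) = OR(1, 0) = 1
g9 = NOT(g8) = NOT 1 = 0
So g9 = 0.

in0=1, in2=1, in4=1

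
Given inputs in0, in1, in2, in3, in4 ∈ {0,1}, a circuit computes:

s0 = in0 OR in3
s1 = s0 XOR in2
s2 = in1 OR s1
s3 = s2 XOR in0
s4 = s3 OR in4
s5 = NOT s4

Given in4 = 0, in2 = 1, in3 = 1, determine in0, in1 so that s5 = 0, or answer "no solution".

s5 = NOT s4 must be 0, so s4 = 1.
s4 = s3 OR in4 must be 1, so at least one of s3, in4 is 1.
Check with in4 = 0, in2 = 1, in3 = 1 and in0=1, in1=0:
s0 = in0 OR in3 = 1 OR 1 = 1
s1 = s0 XOR in2 = 1 XOR 1 = 0
s2 = in1 OR s1 = 0 OR 0 = 0
s3 = s2 XOR in0 = 0 XOR 1 = 1
s4 = s3 OR in4 = 1 OR 0 = 1
s5 = NOT s4 = NOT 1 = 0
So s5 = 0.

in0=1 in1=0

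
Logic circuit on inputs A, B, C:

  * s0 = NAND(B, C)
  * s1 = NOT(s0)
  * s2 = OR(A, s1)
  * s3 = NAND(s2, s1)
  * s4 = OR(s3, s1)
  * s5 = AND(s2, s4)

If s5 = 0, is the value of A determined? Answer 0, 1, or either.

s5 = AND(s2, s4) must be 0, so at least one of s2, s4 is 0.
Every assignment with s5 = 0 has A = 0; there are 3 such assignment(s).
  A=0, B=0, C=0
  A=0, B=0, C=1
  A=0, B=1, C=0

0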